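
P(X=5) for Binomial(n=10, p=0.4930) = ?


C(10,5) = 252
p^5 = 0.029123
(1-p)^5 = 0.033500
P = 252 * 0.029123 * 0.033500 = 0.2459

P(X=5) = 0.2459


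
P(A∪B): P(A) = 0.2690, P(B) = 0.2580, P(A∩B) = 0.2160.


P(A∪B) = 0.2690 + 0.2580 - 0.2160
= 0.5270 - 0.2160
= 0.3110

P(A∪B) = 0.3110


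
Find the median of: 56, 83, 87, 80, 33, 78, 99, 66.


Sorted: 33, 56, 66, 78, 80, 83, 87, 99
n = 8 (even)
Middle values: 78 and 80
Median = (78+80)/2 = 79.0000

Median = 79.0000


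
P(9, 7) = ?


P(9,7) = 9!/2!
= 362880/2
= 181440

P(9,7) = 181440


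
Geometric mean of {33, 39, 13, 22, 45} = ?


Product = 33 × 39 × 13 × 22 × 45 = 16563690
GM = 16563690^(1/5) = 27.7863

GM = 27.7863


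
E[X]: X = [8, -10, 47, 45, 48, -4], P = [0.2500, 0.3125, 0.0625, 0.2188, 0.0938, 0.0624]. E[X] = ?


E[X] = 8*0.2500 - 10*0.3125 + 47*0.0625 + 45*0.2188 + 48*0.0938 - 4*0.0624
= 2.0000 - 3.1250 + 2.9375 + 9.8460 + 4.5024 - 0.2496
= 15.9113

E[X] = 15.9113


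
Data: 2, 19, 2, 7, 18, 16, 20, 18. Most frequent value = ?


Frequencies: 2:2, 7:1, 16:1, 18:2, 19:1, 20:1
Max frequency = 2
Mode = 2, 18

Mode = 2, 18


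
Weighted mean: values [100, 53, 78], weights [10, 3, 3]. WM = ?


Numerator = 100*10 + 53*3 + 78*3 = 1393
Denominator = 10 + 3 + 3 = 16
WM = 1393/16 = 87.0625

WM = 87.0625


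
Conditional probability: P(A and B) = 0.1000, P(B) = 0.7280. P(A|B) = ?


P(A|B) = 0.1000/0.7280 = 0.1374

P(A|B) = 0.1374


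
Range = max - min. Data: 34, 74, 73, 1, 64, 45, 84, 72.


Max = 84, Min = 1
Range = 84 - 1 = 83

Range = 83


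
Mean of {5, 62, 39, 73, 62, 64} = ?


Sum = 5 + 62 + 39 + 73 + 62 + 64 = 305
n = 6
Mean = 305/6 = 50.8333

Mean = 50.8333


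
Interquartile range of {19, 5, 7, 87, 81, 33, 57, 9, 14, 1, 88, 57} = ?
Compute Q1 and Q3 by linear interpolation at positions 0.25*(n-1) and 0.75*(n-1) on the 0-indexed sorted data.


Sorted: 1, 5, 7, 9, 14, 19, 33, 57, 57, 81, 87, 88
Q1 (25th %ile) = 8.5000
Q3 (75th %ile) = 63.0000
IQR = 63.0000 - 8.5000 = 54.5000

IQR = 54.5000


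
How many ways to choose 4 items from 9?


C(9,4) = 9!/(4! × 5!)
= 362880/(24 × 120)
= 126

C(9,4) = 126


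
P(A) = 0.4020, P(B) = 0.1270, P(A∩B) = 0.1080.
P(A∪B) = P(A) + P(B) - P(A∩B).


P(A∪B) = 0.4020 + 0.1270 - 0.1080
= 0.5290 - 0.1080
= 0.4210

P(A∪B) = 0.4210


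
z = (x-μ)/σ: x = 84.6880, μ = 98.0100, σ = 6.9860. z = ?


z = (84.6880 - 98.0100)/6.9860
= -13.3220/6.9860
= -1.9070

z = -1.9070


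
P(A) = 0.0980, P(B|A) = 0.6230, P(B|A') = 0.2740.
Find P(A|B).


P(B) = P(B|A)*P(A) + P(B|A')*P(A')
= 0.6230*0.0980 + 0.2740*0.9020
= 0.061054 + 0.247148 = 0.308202
P(A|B) = 0.061054/0.308202 = 0.1981

P(A|B) = 0.1981


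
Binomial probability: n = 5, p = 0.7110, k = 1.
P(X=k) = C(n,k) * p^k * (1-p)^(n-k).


C(5,1) = 5
p^1 = 0.711000
(1-p)^4 = 0.006976
P = 5 * 0.711000 * 0.006976 = 0.0248

P(X=1) = 0.0248


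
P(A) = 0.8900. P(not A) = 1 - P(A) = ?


P(not A) = 1 - 0.8900 = 0.1100

P(not A) = 0.1100


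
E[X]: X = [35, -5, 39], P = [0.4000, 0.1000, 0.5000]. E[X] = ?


E[X] = 35*0.4000 - 5*0.1000 + 39*0.5000
= 14.0000 - 0.5000 + 19.5000
= 33.0000

E[X] = 33.0000


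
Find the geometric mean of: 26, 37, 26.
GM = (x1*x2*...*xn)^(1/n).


Product = 26 × 37 × 26 = 25012
GM = 25012^(1/3) = 29.2449

GM = 29.2449


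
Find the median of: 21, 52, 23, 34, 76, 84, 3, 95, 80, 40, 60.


Sorted: 3, 21, 23, 34, 40, 52, 60, 76, 80, 84, 95
n = 11 (odd)
Middle value = 52

Median = 52


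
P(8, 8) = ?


P(8,8) = 8!/0!
= 40320/1
= 40320

P(8,8) = 40320


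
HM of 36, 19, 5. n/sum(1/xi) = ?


Sum of reciprocals = 1/36 + 1/19 + 1/5 = 0.280409
HM = 3/0.280409 = 10.6986

HM = 10.6986


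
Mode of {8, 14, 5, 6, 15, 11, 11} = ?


Frequencies: 5:1, 6:1, 8:1, 11:2, 14:1, 15:1
Max frequency = 2
Mode = 11

Mode = 11


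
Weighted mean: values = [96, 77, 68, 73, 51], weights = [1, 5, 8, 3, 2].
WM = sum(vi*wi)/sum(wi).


Numerator = 96*1 + 77*5 + 68*8 + 73*3 + 51*2 = 1346
Denominator = 1 + 5 + 8 + 3 + 2 = 19
WM = 1346/19 = 70.8421

WM = 70.8421


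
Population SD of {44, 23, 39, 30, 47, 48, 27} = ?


Mean = 36.8571
Variance = 88.4082
SD = sqrt(88.4082) = 9.4026

SD = 9.4026


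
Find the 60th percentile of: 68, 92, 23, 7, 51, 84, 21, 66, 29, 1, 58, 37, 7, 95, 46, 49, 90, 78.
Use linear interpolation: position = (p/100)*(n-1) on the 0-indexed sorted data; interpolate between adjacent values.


Sorted: 1, 7, 7, 21, 23, 29, 37, 46, 49, 51, 58, 66, 68, 78, 84, 90, 92, 95
n = 18
Index = 60/100 * 17 = 10.2000
Lower = data[10] = 58, Upper = data[11] = 66
P60 = 58 + 0.2000*(8) = 59.6000

P60 = 59.6000


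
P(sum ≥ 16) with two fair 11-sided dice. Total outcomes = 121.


Total outcomes = 11×11 = 121
Favorable (sum ≥ 16): 28
P = 28/121 = 0.2314

P = 0.2314


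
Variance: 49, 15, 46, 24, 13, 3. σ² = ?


Mean = 25.0000
Squared deviations: 576.0000, 100.0000, 441.0000, 1.0000, 144.0000, 484.0000
Sum = 1746.0000
Variance = 1746.0000/6 = 291.0000

Variance = 291.0000


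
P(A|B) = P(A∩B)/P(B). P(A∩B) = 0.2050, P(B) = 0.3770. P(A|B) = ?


P(A|B) = 0.2050/0.3770 = 0.5438

P(A|B) = 0.5438


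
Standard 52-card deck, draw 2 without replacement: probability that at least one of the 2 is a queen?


P(at least one) = 1 - P(none)
P(none) = (48/52) × (47/51) = 0.850679
P(at least one) = 1 - 0.850679 = 0.1493

P = 0.1493


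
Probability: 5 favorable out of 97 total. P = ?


P = 5/97 = 0.0515

P = 0.0515


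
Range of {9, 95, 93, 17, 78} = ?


Max = 95, Min = 9
Range = 95 - 9 = 86

Range = 86


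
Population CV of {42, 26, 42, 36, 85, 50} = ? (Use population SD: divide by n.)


Mean = 46.8333
SD = 18.5510
CV = (18.5510/46.8333)*100 = 39.6106%

CV = 39.6106%


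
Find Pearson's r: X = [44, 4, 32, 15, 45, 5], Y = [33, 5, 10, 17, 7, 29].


Mean X = 24.1667, Mean Y = 16.8333
SD X = 17.062793, SD Y = 10.745800
Cov = 11.027778
r = 11.027778/(17.062793*10.745800) = 0.0601

r = 0.0601


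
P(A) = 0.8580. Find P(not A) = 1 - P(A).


P(not A) = 1 - 0.8580 = 0.1420

P(not A) = 0.1420


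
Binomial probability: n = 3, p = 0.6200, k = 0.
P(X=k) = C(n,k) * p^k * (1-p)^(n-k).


C(3,0) = 1
p^0 = 1.000000
(1-p)^3 = 0.054872
P = 1 * 1.000000 * 0.054872 = 0.0549

P(X=0) = 0.0549


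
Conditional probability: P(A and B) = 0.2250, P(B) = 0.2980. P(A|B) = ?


P(A|B) = 0.2250/0.2980 = 0.7550

P(A|B) = 0.7550


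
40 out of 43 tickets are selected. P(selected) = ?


P = 40/43 = 0.9302

P = 0.9302


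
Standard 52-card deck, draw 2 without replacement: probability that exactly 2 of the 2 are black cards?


Hypergeometric: P(X=2) = C(26,2)·C(26,0) / C(52,2)
= 325 × 1 / 1326
= 325/1326 = 0.2451

P = 0.2451


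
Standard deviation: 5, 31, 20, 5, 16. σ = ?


Mean = 15.4000
Variance = 96.2400
SD = sqrt(96.2400) = 9.8102

SD = 9.8102


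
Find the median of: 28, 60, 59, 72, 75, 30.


Sorted: 28, 30, 59, 60, 72, 75
n = 6 (even)
Middle values: 59 and 60
Median = (59+60)/2 = 59.5000

Median = 59.5000


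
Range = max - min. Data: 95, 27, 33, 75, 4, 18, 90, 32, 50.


Max = 95, Min = 4
Range = 95 - 4 = 91

Range = 91


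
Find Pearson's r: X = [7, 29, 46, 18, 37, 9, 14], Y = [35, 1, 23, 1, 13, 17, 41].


Mean X = 22.8571, Mean Y = 18.7143
SD X = 13.726185, SD Y = 14.359808
Cov = -62.326531
r = -62.326531/(13.726185*14.359808) = -0.3162

r = -0.3162


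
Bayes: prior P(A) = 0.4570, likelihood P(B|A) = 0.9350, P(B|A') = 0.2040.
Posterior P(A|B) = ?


P(B) = P(B|A)*P(A) + P(B|A')*P(A')
= 0.9350*0.4570 + 0.2040*0.5430
= 0.427295 + 0.110772 = 0.538067
P(A|B) = 0.427295/0.538067 = 0.7941

P(A|B) = 0.7941


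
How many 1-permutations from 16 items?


P(16,1) = 16!/15!
= 20922789888000/1307674368000
= 16

P(16,1) = 16


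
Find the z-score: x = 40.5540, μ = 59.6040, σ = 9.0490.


z = (40.5540 - 59.6040)/9.0490
= -19.0500/9.0490
= -2.1052

z = -2.1052


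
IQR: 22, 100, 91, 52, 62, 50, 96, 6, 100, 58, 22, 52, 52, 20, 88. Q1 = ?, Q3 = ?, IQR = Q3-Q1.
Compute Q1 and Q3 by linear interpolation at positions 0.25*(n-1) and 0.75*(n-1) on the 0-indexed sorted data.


Sorted: 6, 20, 22, 22, 50, 52, 52, 52, 58, 62, 88, 91, 96, 100, 100
Q1 (25th %ile) = 36.0000
Q3 (75th %ile) = 89.5000
IQR = 89.5000 - 36.0000 = 53.5000

IQR = 53.5000


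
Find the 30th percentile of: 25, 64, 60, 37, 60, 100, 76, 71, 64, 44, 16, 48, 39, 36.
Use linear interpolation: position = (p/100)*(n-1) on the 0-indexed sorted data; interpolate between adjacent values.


Sorted: 16, 25, 36, 37, 39, 44, 48, 60, 60, 64, 64, 71, 76, 100
n = 14
Index = 30/100 * 13 = 3.9000
Lower = data[3] = 37, Upper = data[4] = 39
P30 = 37 + 0.9000*(2) = 38.8000

P30 = 38.8000


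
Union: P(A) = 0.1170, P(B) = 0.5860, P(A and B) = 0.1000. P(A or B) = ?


P(A∪B) = 0.1170 + 0.5860 - 0.1000
= 0.7030 - 0.1000
= 0.6030

P(A∪B) = 0.6030


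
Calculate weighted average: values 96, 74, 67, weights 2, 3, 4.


Numerator = 96*2 + 74*3 + 67*4 = 682
Denominator = 2 + 3 + 4 = 9
WM = 682/9 = 75.7778

WM = 75.7778


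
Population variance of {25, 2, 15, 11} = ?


Mean = 13.2500
Squared deviations: 138.0625, 126.5625, 3.0625, 5.0625
Sum = 272.7500
Variance = 272.7500/4 = 68.1875

Variance = 68.1875


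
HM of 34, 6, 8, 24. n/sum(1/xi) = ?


Sum of reciprocals = 1/34 + 1/6 + 1/8 + 1/24 = 0.362745
HM = 4/0.362745 = 11.0270

HM = 11.0270


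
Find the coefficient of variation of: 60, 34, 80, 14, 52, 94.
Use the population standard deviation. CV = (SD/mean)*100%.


Mean = 55.6667
SD = 26.7686
CV = (26.7686/55.6667)*100 = 48.0872%

CV = 48.0872%


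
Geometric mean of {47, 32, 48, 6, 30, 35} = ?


Product = 47 × 32 × 48 × 6 × 30 × 35 = 454809600
GM = 454809600^(1/6) = 27.7314

GM = 27.7314


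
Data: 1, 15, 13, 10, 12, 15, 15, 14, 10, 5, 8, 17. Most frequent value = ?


Frequencies: 1:1, 5:1, 8:1, 10:2, 12:1, 13:1, 14:1, 15:3, 17:1
Max frequency = 3
Mode = 15

Mode = 15


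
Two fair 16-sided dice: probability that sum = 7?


Total outcomes = 16×16 = 256
Favorable (sum = 7): 6
P = 6/256 = 0.0234

P = 0.0234


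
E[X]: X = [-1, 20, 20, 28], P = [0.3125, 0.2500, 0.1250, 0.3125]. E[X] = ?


E[X] = -1*0.3125 + 20*0.2500 + 20*0.1250 + 28*0.3125
= -0.3125 + 5.0000 + 2.5000 + 8.7500
= 15.9375

E[X] = 15.9375


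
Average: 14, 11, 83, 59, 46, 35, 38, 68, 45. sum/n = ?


Sum = 14 + 11 + 83 + 59 + 46 + 35 + 38 + 68 + 45 = 399
n = 9
Mean = 399/9 = 44.3333

Mean = 44.3333


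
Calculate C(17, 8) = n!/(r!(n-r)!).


C(17,8) = 17!/(8! × 9!)
= 355687428096000/(40320 × 362880)
= 24310

C(17,8) = 24310


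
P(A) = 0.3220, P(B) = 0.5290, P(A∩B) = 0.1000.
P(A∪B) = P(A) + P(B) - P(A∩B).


P(A∪B) = 0.3220 + 0.5290 - 0.1000
= 0.8510 - 0.1000
= 0.7510

P(A∪B) = 0.7510


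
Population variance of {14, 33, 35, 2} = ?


Mean = 21.0000
Squared deviations: 49.0000, 144.0000, 196.0000, 361.0000
Sum = 750.0000
Variance = 750.0000/4 = 187.5000

Variance = 187.5000


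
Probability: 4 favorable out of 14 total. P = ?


P = 4/14 = 0.2857

P = 0.2857


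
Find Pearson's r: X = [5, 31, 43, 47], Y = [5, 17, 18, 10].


Mean X = 31.5000, Mean Y = 12.5000
SD X = 16.393596, SD Y = 5.315073
Cov = 55.250000
r = 55.250000/(16.393596*5.315073) = 0.6341

r = 0.6341


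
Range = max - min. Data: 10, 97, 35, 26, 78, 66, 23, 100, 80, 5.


Max = 100, Min = 5
Range = 100 - 5 = 95

Range = 95


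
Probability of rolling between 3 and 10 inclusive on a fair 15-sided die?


Favorable outcomes (3 ≤ roll ≤ 10): 8
Total outcomes = 15
P = 8/15 = 0.5333

P = 0.5333


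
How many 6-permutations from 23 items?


P(23,6) = 23!/17!
= 25852016738884976640000/355687428096000
= 72681840

P(23,6) = 72681840


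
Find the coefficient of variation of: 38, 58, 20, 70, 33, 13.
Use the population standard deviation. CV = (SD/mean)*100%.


Mean = 38.6667
SD = 19.9805
CV = (19.9805/38.6667)*100 = 51.6738%

CV = 51.6738%


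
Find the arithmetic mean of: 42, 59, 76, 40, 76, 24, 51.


Sum = 42 + 59 + 76 + 40 + 76 + 24 + 51 = 368
n = 7
Mean = 368/7 = 52.5714

Mean = 52.5714


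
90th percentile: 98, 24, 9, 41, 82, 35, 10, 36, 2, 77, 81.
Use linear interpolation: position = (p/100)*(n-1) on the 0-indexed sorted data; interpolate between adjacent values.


Sorted: 2, 9, 10, 24, 35, 36, 41, 77, 81, 82, 98
n = 11
Index = 90/100 * 10 = 9.0000
Lower = data[9] = 82, Upper = data[10] = 98
P90 = 82 + 0*(16) = 82.0000

P90 = 82.0000


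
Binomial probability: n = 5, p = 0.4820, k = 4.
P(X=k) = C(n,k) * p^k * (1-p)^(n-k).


C(5,4) = 5
p^4 = 0.053974
(1-p)^1 = 0.518000
P = 5 * 0.053974 * 0.518000 = 0.1398

P(X=4) = 0.1398


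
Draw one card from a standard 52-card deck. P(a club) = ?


13 clubs in 52 cards
P = 13/52 = 0.2500

P = 0.2500


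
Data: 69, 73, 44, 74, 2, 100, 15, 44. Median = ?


Sorted: 2, 15, 44, 44, 69, 73, 74, 100
n = 8 (even)
Middle values: 44 and 69
Median = (44+69)/2 = 56.5000

Median = 56.5000


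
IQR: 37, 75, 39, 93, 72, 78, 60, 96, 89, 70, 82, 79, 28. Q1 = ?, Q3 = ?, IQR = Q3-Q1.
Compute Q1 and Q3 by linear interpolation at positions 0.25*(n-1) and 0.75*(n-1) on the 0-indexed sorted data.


Sorted: 28, 37, 39, 60, 70, 72, 75, 78, 79, 82, 89, 93, 96
Q1 (25th %ile) = 60.0000
Q3 (75th %ile) = 82.0000
IQR = 82.0000 - 60.0000 = 22.0000

IQR = 22.0000


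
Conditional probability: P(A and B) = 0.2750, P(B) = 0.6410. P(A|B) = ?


P(A|B) = 0.2750/0.6410 = 0.4290

P(A|B) = 0.4290


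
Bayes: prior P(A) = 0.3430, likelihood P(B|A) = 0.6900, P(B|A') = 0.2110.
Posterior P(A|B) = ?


P(B) = P(B|A)*P(A) + P(B|A')*P(A')
= 0.6900*0.3430 + 0.2110*0.6570
= 0.236670 + 0.138627 = 0.375297
P(A|B) = 0.236670/0.375297 = 0.6306

P(A|B) = 0.6306


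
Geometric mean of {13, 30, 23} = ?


Product = 13 × 30 × 23 = 8970
GM = 8970^(1/3) = 20.7777

GM = 20.7777


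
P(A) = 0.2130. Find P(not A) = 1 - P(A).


P(not A) = 1 - 0.2130 = 0.7870

P(not A) = 0.7870


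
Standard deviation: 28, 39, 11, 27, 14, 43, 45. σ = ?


Mean = 29.5714
Variance = 157.6735
SD = sqrt(157.6735) = 12.5568

SD = 12.5568


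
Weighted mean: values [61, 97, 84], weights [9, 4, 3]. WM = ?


Numerator = 61*9 + 97*4 + 84*3 = 1189
Denominator = 9 + 4 + 3 = 16
WM = 1189/16 = 74.3125

WM = 74.3125


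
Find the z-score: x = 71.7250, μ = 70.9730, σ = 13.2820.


z = (71.7250 - 70.9730)/13.2820
= 0.7520/13.2820
= 0.0566

z = 0.0566


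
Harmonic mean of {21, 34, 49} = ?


Sum of reciprocals = 1/21 + 1/34 + 1/49 = 0.097439
HM = 3/0.097439 = 30.7885

HM = 30.7885


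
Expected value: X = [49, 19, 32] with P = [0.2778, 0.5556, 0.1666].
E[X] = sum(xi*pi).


E[X] = 49*0.2778 + 19*0.5556 + 32*0.1666
= 13.6122 + 10.5564 + 5.3312
= 29.4998

E[X] = 29.4998


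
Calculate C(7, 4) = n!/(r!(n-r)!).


C(7,4) = 7!/(4! × 3!)
= 5040/(24 × 6)
= 35

C(7,4) = 35


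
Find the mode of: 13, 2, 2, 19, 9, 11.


Frequencies: 2:2, 9:1, 11:1, 13:1, 19:1
Max frequency = 2
Mode = 2

Mode = 2


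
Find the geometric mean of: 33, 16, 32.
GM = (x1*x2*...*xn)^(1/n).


Product = 33 × 16 × 32 = 16896
GM = 16896^(1/3) = 25.6603

GM = 25.6603


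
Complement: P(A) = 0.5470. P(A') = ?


P(not A) = 1 - 0.5470 = 0.4530

P(not A) = 0.4530


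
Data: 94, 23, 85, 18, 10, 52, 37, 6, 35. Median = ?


Sorted: 6, 10, 18, 23, 35, 37, 52, 85, 94
n = 9 (odd)
Middle value = 35

Median = 35


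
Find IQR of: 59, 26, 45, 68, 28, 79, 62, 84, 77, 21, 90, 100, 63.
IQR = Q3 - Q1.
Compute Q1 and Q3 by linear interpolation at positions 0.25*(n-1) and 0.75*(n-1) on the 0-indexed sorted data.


Sorted: 21, 26, 28, 45, 59, 62, 63, 68, 77, 79, 84, 90, 100
Q1 (25th %ile) = 45.0000
Q3 (75th %ile) = 79.0000
IQR = 79.0000 - 45.0000 = 34.0000

IQR = 34.0000


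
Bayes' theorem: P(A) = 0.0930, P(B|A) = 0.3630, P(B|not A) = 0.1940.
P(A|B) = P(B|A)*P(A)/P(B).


P(B) = P(B|A)*P(A) + P(B|A')*P(A')
= 0.3630*0.0930 + 0.1940*0.9070
= 0.033759 + 0.175958 = 0.209717
P(A|B) = 0.033759/0.209717 = 0.1610

P(A|B) = 0.1610


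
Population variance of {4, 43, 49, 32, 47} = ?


Mean = 35.0000
Squared deviations: 961.0000, 64.0000, 196.0000, 9.0000, 144.0000
Sum = 1374.0000
Variance = 1374.0000/5 = 274.8000

Variance = 274.8000


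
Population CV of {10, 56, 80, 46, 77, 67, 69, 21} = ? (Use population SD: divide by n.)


Mean = 53.2500
SD = 24.2061
CV = (24.2061/53.2500)*100 = 45.4576%

CV = 45.4576%


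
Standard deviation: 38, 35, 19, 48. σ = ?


Mean = 35.0000
Variance = 108.5000
SD = sqrt(108.5000) = 10.4163

SD = 10.4163


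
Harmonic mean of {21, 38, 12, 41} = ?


Sum of reciprocals = 1/21 + 1/38 + 1/12 + 1/41 = 0.181658
HM = 4/0.181658 = 22.0193

HM = 22.0193


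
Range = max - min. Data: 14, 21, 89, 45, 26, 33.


Max = 89, Min = 14
Range = 89 - 14 = 75

Range = 75


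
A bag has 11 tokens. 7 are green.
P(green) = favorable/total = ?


P = 7/11 = 0.6364

P = 0.6364


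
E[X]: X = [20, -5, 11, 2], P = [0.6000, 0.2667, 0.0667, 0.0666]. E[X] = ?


E[X] = 20*0.6000 - 5*0.2667 + 11*0.0667 + 2*0.0666
= 12.0000 - 1.3335 + 0.7337 + 0.1332
= 11.5334

E[X] = 11.5334


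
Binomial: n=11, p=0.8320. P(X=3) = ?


C(11,3) = 165
p^3 = 0.575930
(1-p)^8 = 6.345623e-07
P = 165 * 0.575930 * 6.345623e-07 = 6.0302e-05

P(X=3) = 6.0302e-05


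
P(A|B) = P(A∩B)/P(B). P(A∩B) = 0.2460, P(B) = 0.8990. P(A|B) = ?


P(A|B) = 0.2460/0.8990 = 0.2736

P(A|B) = 0.2736


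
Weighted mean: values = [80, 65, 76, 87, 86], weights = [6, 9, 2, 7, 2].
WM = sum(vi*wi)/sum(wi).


Numerator = 80*6 + 65*9 + 76*2 + 87*7 + 86*2 = 1998
Denominator = 6 + 9 + 2 + 7 + 2 = 26
WM = 1998/26 = 76.8462

WM = 76.8462


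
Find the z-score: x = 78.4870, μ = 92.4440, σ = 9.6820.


z = (78.4870 - 92.4440)/9.6820
= -13.9570/9.6820
= -1.4415

z = -1.4415


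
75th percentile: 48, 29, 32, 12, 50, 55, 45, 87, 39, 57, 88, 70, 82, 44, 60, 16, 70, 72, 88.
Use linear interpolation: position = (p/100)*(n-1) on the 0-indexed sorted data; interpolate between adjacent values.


Sorted: 12, 16, 29, 32, 39, 44, 45, 48, 50, 55, 57, 60, 70, 70, 72, 82, 87, 88, 88
n = 19
Index = 75/100 * 18 = 13.5000
Lower = data[13] = 70, Upper = data[14] = 72
P75 = 70 + 0.5000*(2) = 71.0000

P75 = 71.0000


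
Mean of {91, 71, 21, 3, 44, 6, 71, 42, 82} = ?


Sum = 91 + 71 + 21 + 3 + 44 + 6 + 71 + 42 + 82 = 431
n = 9
Mean = 431/9 = 47.8889

Mean = 47.8889


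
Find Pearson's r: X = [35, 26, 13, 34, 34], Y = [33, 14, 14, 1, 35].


Mean X = 28.4000, Mean Y = 19.4000
SD X = 8.357033, SD Y = 12.846789
Cov = 34.040000
r = 34.040000/(8.357033*12.846789) = 0.3171

r = 0.3171


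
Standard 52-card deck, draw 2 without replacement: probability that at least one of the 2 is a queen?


P(at least one) = 1 - P(none)
P(none) = (48/52) × (47/51) = 0.850679
P(at least one) = 1 - 0.850679 = 0.1493

P = 0.1493


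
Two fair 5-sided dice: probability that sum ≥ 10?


Total outcomes = 5×5 = 25
Favorable (sum ≥ 10): 1
P = 1/25 = 0.0400

P = 0.0400


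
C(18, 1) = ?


C(18,1) = 18!/(1! × 17!)
= 6402373705728000/(1 × 355687428096000)
= 18

C(18,1) = 18


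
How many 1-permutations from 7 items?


P(7,1) = 7!/6!
= 5040/720
= 7

P(7,1) = 7


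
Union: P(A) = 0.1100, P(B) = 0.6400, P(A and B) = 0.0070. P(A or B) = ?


P(A∪B) = 0.1100 + 0.6400 - 0.0070
= 0.7500 - 0.0070
= 0.7430

P(A∪B) = 0.7430


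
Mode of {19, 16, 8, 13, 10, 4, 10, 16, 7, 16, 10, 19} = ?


Frequencies: 4:1, 7:1, 8:1, 10:3, 13:1, 16:3, 19:2
Max frequency = 3
Mode = 10, 16

Mode = 10, 16


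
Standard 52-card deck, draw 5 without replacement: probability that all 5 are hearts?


P(all hearts) = (13/52) × (12/51) × (11/50) × (10/49) × (9/48)
= 0.0005

P = 0.0005


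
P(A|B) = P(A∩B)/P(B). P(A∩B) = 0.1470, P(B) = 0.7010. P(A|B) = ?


P(A|B) = 0.1470/0.7010 = 0.2097

P(A|B) = 0.2097


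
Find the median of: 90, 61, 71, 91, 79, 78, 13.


Sorted: 13, 61, 71, 78, 79, 90, 91
n = 7 (odd)
Middle value = 78

Median = 78


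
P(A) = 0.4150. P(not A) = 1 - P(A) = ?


P(not A) = 1 - 0.4150 = 0.5850

P(not A) = 0.5850


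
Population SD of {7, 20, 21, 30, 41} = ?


Mean = 23.8000
Variance = 127.7600
SD = sqrt(127.7600) = 11.3031

SD = 11.3031


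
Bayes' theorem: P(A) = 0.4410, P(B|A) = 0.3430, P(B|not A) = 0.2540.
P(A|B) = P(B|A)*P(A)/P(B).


P(B) = P(B|A)*P(A) + P(B|A')*P(A')
= 0.3430*0.4410 + 0.2540*0.5590
= 0.151263 + 0.141986 = 0.293249
P(A|B) = 0.151263/0.293249 = 0.5158

P(A|B) = 0.5158


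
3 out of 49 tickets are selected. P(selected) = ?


P = 3/49 = 0.0612

P = 0.0612


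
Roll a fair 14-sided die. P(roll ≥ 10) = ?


Favorable outcomes (roll ≥ 10): 5
Total outcomes = 14
P = 5/14 = 0.3571

P = 0.3571


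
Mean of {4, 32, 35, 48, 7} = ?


Sum = 4 + 32 + 35 + 48 + 7 = 126
n = 5
Mean = 126/5 = 25.2000

Mean = 25.2000


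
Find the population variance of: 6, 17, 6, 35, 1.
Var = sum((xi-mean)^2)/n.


Mean = 13.0000
Squared deviations: 49.0000, 16.0000, 49.0000, 484.0000, 144.0000
Sum = 742.0000
Variance = 742.0000/5 = 148.4000

Variance = 148.4000


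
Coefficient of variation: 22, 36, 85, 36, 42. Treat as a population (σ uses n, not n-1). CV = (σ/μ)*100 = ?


Mean = 44.2000
SD = 21.4327
CV = (21.4327/44.2000)*100 = 48.4902%

CV = 48.4902%


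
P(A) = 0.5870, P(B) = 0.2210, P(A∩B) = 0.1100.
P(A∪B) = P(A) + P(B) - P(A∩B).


P(A∪B) = 0.5870 + 0.2210 - 0.1100
= 0.8080 - 0.1100
= 0.6980

P(A∪B) = 0.6980


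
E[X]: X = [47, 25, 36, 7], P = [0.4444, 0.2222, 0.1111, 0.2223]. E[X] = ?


E[X] = 47*0.4444 + 25*0.2222 + 36*0.1111 + 7*0.2223
= 20.8868 + 5.5550 + 3.9996 + 1.5561
= 31.9975

E[X] = 31.9975


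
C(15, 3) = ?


C(15,3) = 15!/(3! × 12!)
= 1307674368000/(6 × 479001600)
= 455

C(15,3) = 455


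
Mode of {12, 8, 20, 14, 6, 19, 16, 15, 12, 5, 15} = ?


Frequencies: 5:1, 6:1, 8:1, 12:2, 14:1, 15:2, 16:1, 19:1, 20:1
Max frequency = 2
Mode = 12, 15

Mode = 12, 15


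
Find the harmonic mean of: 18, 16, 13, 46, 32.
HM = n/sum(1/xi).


Sum of reciprocals = 1/18 + 1/16 + 1/13 + 1/46 + 1/32 = 0.247968
HM = 5/0.247968 = 20.1639

HM = 20.1639


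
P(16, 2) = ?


P(16,2) = 16!/14!
= 20922789888000/87178291200
= 240

P(16,2) = 240


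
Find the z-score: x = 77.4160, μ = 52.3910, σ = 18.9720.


z = (77.4160 - 52.3910)/18.9720
= 25.0250/18.9720
= 1.3190

z = 1.3190


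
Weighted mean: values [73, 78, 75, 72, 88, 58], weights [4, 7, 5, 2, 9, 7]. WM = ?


Numerator = 73*4 + 78*7 + 75*5 + 72*2 + 88*9 + 58*7 = 2555
Denominator = 4 + 7 + 5 + 2 + 9 + 7 = 34
WM = 2555/34 = 75.1471

WM = 75.1471


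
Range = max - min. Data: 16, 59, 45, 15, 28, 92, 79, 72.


Max = 92, Min = 15
Range = 92 - 15 = 77

Range = 77


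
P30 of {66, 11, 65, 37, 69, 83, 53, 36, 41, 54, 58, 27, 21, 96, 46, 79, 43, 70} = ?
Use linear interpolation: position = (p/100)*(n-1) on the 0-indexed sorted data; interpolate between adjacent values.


Sorted: 11, 21, 27, 36, 37, 41, 43, 46, 53, 54, 58, 65, 66, 69, 70, 79, 83, 96
n = 18
Index = 30/100 * 17 = 5.1000
Lower = data[5] = 41, Upper = data[6] = 43
P30 = 41 + 0.1000*(2) = 41.2000

P30 = 41.2000


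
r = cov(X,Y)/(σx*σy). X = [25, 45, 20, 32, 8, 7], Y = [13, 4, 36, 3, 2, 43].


Mean X = 22.8333, Mean Y = 16.8333
SD X = 13.284285, SD Y = 16.547071
Cov = -111.361111
r = -111.361111/(13.284285*16.547071) = -0.5066

r = -0.5066


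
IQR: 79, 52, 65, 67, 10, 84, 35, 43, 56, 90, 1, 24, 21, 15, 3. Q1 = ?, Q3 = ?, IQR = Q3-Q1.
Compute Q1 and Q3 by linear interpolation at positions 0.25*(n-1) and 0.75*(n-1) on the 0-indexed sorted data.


Sorted: 1, 3, 10, 15, 21, 24, 35, 43, 52, 56, 65, 67, 79, 84, 90
Q1 (25th %ile) = 18.0000
Q3 (75th %ile) = 66.0000
IQR = 66.0000 - 18.0000 = 48.0000

IQR = 48.0000


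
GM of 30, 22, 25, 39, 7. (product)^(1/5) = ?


Product = 30 × 22 × 25 × 39 × 7 = 4504500
GM = 4504500^(1/5) = 21.4156

GM = 21.4156


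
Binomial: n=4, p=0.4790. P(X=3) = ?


C(4,3) = 4
p^3 = 0.109902
(1-p)^1 = 0.521000
P = 4 * 0.109902 * 0.521000 = 0.2290

P(X=3) = 0.2290


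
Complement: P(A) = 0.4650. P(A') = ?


P(not A) = 1 - 0.4650 = 0.5350

P(not A) = 0.5350


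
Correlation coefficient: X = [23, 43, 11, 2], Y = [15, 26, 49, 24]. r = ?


Mean X = 19.7500, Mean Y = 28.5000
SD X = 15.352117, SD Y = 12.539936
Cov = -50.375000
r = -50.375000/(15.352117*12.539936) = -0.2617

r = -0.2617


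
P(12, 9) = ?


P(12,9) = 12!/3!
= 479001600/6
= 79833600

P(12,9) = 79833600


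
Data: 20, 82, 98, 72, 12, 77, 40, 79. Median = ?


Sorted: 12, 20, 40, 72, 77, 79, 82, 98
n = 8 (even)
Middle values: 72 and 77
Median = (72+77)/2 = 74.5000

Median = 74.5000


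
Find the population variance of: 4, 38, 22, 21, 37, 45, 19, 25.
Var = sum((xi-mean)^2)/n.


Mean = 26.3750
Squared deviations: 500.6406, 135.1406, 19.1406, 28.8906, 112.8906, 346.8906, 54.3906, 1.8906
Sum = 1199.8750
Variance = 1199.8750/8 = 149.9844

Variance = 149.9844


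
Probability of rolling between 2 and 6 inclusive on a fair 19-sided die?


Favorable outcomes (2 ≤ roll ≤ 6): 5
Total outcomes = 19
P = 5/19 = 0.2632

P = 0.2632


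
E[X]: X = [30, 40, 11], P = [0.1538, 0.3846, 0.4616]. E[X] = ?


E[X] = 30*0.1538 + 40*0.3846 + 11*0.4616
= 4.6140 + 15.3840 + 5.0776
= 25.0756

E[X] = 25.0756


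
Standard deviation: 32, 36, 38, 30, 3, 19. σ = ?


Mean = 26.3333
Variance = 145.5556
SD = sqrt(145.5556) = 12.0646

SD = 12.0646


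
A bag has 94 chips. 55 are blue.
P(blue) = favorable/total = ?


P = 55/94 = 0.5851

P = 0.5851


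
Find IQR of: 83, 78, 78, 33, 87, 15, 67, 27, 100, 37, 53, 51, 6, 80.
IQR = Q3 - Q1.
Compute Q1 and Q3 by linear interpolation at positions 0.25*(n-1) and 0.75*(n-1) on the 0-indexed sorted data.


Sorted: 6, 15, 27, 33, 37, 51, 53, 67, 78, 78, 80, 83, 87, 100
Q1 (25th %ile) = 34.0000
Q3 (75th %ile) = 79.5000
IQR = 79.5000 - 34.0000 = 45.5000

IQR = 45.5000


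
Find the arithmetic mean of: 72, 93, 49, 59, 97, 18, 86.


Sum = 72 + 93 + 49 + 59 + 97 + 18 + 86 = 474
n = 7
Mean = 474/7 = 67.7143

Mean = 67.7143


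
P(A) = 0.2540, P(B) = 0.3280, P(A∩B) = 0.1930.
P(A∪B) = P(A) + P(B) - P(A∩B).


P(A∪B) = 0.2540 + 0.3280 - 0.1930
= 0.5820 - 0.1930
= 0.3890

P(A∪B) = 0.3890


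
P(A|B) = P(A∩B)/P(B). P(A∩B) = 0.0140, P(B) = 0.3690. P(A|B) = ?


P(A|B) = 0.0140/0.3690 = 0.0379

P(A|B) = 0.0379


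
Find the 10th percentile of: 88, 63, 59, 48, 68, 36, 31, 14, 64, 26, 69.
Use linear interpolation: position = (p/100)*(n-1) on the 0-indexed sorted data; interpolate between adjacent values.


Sorted: 14, 26, 31, 36, 48, 59, 63, 64, 68, 69, 88
n = 11
Index = 10/100 * 10 = 1.0000
Lower = data[1] = 26, Upper = data[2] = 31
P10 = 26 + 0*(5) = 26.0000

P10 = 26.0000


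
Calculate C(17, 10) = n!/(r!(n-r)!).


C(17,10) = 17!/(10! × 7!)
= 355687428096000/(3628800 × 5040)
= 19448

C(17,10) = 19448


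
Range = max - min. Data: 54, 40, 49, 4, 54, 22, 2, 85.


Max = 85, Min = 2
Range = 85 - 2 = 83

Range = 83


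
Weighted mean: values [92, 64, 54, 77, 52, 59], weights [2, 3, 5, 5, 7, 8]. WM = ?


Numerator = 92*2 + 64*3 + 54*5 + 77*5 + 52*7 + 59*8 = 1867
Denominator = 2 + 3 + 5 + 5 + 7 + 8 = 30
WM = 1867/30 = 62.2333

WM = 62.2333


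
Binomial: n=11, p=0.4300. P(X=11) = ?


C(11,11) = 1
p^11 = 9.292937e-05
(1-p)^0 = 1.000000
P = 1 * 9.292937e-05 * 1.000000 = 9.2929e-05

P(X=11) = 9.2929e-05


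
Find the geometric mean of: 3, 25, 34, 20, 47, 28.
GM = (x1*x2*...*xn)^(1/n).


Product = 3 × 25 × 34 × 20 × 47 × 28 = 67116000
GM = 67116000^(1/6) = 20.1591

GM = 20.1591


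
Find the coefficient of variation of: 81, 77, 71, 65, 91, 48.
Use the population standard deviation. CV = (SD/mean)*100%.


Mean = 72.1667
SD = 13.4959
CV = (13.4959/72.1667)*100 = 18.7010%

CV = 18.7010%


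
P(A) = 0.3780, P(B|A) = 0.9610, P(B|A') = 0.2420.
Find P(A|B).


P(B) = P(B|A)*P(A) + P(B|A')*P(A')
= 0.9610*0.3780 + 0.2420*0.6220
= 0.363258 + 0.150524 = 0.513782
P(A|B) = 0.363258/0.513782 = 0.7070

P(A|B) = 0.7070


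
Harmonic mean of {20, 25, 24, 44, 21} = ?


Sum of reciprocals = 1/20 + 1/25 + 1/24 + 1/44 + 1/21 = 0.202013
HM = 5/0.202013 = 24.7509

HM = 24.7509


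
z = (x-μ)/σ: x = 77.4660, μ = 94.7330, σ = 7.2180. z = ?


z = (77.4660 - 94.7330)/7.2180
= -17.2670/7.2180
= -2.3922

z = -2.3922


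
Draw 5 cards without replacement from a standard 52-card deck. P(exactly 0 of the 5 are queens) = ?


Hypergeometric: P(X=0) = C(4,0)·C(48,5) / C(52,5)
= 1 × 1712304 / 2598960
= 1712304/2598960 = 0.6588

P = 0.6588


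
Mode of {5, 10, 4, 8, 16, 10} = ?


Frequencies: 4:1, 5:1, 8:1, 10:2, 16:1
Max frequency = 2
Mode = 10

Mode = 10


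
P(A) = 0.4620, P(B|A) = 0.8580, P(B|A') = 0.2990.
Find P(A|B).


P(B) = P(B|A)*P(A) + P(B|A')*P(A')
= 0.8580*0.4620 + 0.2990*0.5380
= 0.396396 + 0.160862 = 0.557258
P(A|B) = 0.396396/0.557258 = 0.7113

P(A|B) = 0.7113


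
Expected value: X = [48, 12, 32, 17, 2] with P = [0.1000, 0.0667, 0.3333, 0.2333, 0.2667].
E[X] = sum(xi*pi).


E[X] = 48*0.1000 + 12*0.0667 + 32*0.3333 + 17*0.2333 + 2*0.2667
= 4.8000 + 0.8004 + 10.6656 + 3.9661 + 0.5334
= 20.7655

E[X] = 20.7655


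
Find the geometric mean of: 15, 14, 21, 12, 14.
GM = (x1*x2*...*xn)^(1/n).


Product = 15 × 14 × 21 × 12 × 14 = 740880
GM = 740880^(1/5) = 14.9262

GM = 14.9262


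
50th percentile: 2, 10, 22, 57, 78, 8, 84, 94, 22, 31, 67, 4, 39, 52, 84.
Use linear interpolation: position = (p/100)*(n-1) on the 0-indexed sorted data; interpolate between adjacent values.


Sorted: 2, 4, 8, 10, 22, 22, 31, 39, 52, 57, 67, 78, 84, 84, 94
n = 15
Index = 50/100 * 14 = 7.0000
Lower = data[7] = 39, Upper = data[8] = 52
P50 = 39 + 0*(13) = 39.0000

P50 = 39.0000


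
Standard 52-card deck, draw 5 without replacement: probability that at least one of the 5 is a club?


P(at least one) = 1 - P(none)
P(none) = (39/52) × (38/51) × (37/50) × (36/49) × (35/48) = 0.221534
P(at least one) = 1 - 0.221534 = 0.7785

P = 0.7785


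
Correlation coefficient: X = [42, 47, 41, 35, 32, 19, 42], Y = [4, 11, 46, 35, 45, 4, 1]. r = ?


Mean X = 36.8571, Mean Y = 20.8571
SD X = 8.609440, SD Y = 18.802952
Cov = -3.877551
r = -3.877551/(8.609440*18.802952) = -0.0240

r = -0.0240


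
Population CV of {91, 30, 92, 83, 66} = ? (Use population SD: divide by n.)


Mean = 72.4000
SD = 23.1569
CV = (23.1569/72.4000)*100 = 31.9846%

CV = 31.9846%


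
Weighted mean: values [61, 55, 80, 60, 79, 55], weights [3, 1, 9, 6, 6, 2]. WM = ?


Numerator = 61*3 + 55*1 + 80*9 + 60*6 + 79*6 + 55*2 = 1902
Denominator = 3 + 1 + 9 + 6 + 6 + 2 = 27
WM = 1902/27 = 70.4444

WM = 70.4444


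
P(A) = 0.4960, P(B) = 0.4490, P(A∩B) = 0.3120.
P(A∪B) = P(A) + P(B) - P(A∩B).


P(A∪B) = 0.4960 + 0.4490 - 0.3120
= 0.9450 - 0.3120
= 0.6330

P(A∪B) = 0.6330


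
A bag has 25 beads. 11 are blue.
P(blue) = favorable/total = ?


P = 11/25 = 0.4400

P = 0.4400


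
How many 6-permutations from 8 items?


P(8,6) = 8!/2!
= 40320/2
= 20160

P(8,6) = 20160


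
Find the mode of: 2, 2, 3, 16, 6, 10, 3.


Frequencies: 2:2, 3:2, 6:1, 10:1, 16:1
Max frequency = 2
Mode = 2, 3

Mode = 2, 3


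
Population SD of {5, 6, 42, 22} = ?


Mean = 18.7500
Variance = 225.6875
SD = sqrt(225.6875) = 15.0229

SD = 15.0229


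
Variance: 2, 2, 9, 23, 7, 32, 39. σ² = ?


Mean = 16.2857
Squared deviations: 204.0816, 204.0816, 53.0816, 45.0816, 86.2245, 246.9388, 515.9388
Sum = 1355.4286
Variance = 1355.4286/7 = 193.6327

Variance = 193.6327


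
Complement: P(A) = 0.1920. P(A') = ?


P(not A) = 1 - 0.1920 = 0.8080

P(not A) = 0.8080


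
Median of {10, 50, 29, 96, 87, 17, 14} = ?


Sorted: 10, 14, 17, 29, 50, 87, 96
n = 7 (odd)
Middle value = 29

Median = 29


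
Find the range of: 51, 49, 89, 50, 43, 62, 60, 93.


Max = 93, Min = 43
Range = 93 - 43 = 50

Range = 50


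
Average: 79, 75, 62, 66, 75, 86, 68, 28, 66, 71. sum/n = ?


Sum = 79 + 75 + 62 + 66 + 75 + 86 + 68 + 28 + 66 + 71 = 676
n = 10
Mean = 676/10 = 67.6000

Mean = 67.6000


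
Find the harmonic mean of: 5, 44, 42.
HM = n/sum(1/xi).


Sum of reciprocals = 1/5 + 1/44 + 1/42 = 0.246537
HM = 3/0.246537 = 12.1686

HM = 12.1686


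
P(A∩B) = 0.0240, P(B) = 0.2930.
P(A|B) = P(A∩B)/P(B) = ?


P(A|B) = 0.0240/0.2930 = 0.0819

P(A|B) = 0.0819


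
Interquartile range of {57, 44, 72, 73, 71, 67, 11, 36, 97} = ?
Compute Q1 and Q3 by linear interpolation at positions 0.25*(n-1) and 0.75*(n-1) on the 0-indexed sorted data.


Sorted: 11, 36, 44, 57, 67, 71, 72, 73, 97
Q1 (25th %ile) = 44.0000
Q3 (75th %ile) = 72.0000
IQR = 72.0000 - 44.0000 = 28.0000

IQR = 28.0000


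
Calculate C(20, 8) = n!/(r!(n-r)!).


C(20,8) = 20!/(8! × 12!)
= 2432902008176640000/(40320 × 479001600)
= 125970

C(20,8) = 125970


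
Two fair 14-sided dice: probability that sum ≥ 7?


Total outcomes = 14×14 = 196
Favorable (sum ≥ 7): 181
P = 181/196 = 0.9235

P = 0.9235


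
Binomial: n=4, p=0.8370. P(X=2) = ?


C(4,2) = 6
p^2 = 0.700569
(1-p)^2 = 0.026569
P = 6 * 0.700569 * 0.026569 = 0.1117

P(X=2) = 0.1117


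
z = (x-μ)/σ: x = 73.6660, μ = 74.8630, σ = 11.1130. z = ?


z = (73.6660 - 74.8630)/11.1130
= -1.1970/11.1130
= -0.1077

z = -0.1077


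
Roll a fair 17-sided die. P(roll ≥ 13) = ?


Favorable outcomes (roll ≥ 13): 5
Total outcomes = 17
P = 5/17 = 0.2941

P = 0.2941


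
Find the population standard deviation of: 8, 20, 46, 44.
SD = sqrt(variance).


Mean = 29.5000
Variance = 258.7500
SD = sqrt(258.7500) = 16.0857

SD = 16.0857


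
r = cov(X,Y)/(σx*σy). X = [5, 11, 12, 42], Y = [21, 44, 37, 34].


Mean X = 17.5000, Mean Y = 34.0000
SD X = 14.396180, SD Y = 8.336666
Cov = 20.250000
r = 20.250000/(14.396180*8.336666) = 0.1687

r = 0.1687


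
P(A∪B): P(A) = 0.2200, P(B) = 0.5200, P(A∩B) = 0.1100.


P(A∪B) = 0.2200 + 0.5200 - 0.1100
= 0.7400 - 0.1100
= 0.6300

P(A∪B) = 0.6300


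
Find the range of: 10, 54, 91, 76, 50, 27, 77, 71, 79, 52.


Max = 91, Min = 10
Range = 91 - 10 = 81

Range = 81


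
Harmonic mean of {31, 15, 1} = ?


Sum of reciprocals = 1/31 + 1/15 + 1/1 = 1.098925
HM = 3/1.098925 = 2.7299

HM = 2.7299


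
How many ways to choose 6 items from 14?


C(14,6) = 14!/(6! × 8!)
= 87178291200/(720 × 40320)
= 3003

C(14,6) = 3003


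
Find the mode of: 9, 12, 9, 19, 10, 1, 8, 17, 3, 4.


Frequencies: 1:1, 3:1, 4:1, 8:1, 9:2, 10:1, 12:1, 17:1, 19:1
Max frequency = 2
Mode = 9

Mode = 9


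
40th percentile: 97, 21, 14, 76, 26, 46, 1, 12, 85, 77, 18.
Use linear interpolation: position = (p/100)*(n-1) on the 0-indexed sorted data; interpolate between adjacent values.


Sorted: 1, 12, 14, 18, 21, 26, 46, 76, 77, 85, 97
n = 11
Index = 40/100 * 10 = 4.0000
Lower = data[4] = 21, Upper = data[5] = 26
P40 = 21 + 0*(5) = 21.0000

P40 = 21.0000


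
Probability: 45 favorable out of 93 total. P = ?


P = 45/93 = 0.4839

P = 0.4839


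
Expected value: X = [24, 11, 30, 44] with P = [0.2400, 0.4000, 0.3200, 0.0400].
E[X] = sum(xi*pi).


E[X] = 24*0.2400 + 11*0.4000 + 30*0.3200 + 44*0.0400
= 5.7600 + 4.4000 + 9.6000 + 1.7600
= 21.5200

E[X] = 21.5200


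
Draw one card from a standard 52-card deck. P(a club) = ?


13 clubs in 52 cards
P = 13/52 = 0.2500

P = 0.2500


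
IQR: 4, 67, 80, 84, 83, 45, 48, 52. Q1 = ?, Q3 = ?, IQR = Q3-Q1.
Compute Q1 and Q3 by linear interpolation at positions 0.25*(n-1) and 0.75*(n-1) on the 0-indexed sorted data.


Sorted: 4, 45, 48, 52, 67, 80, 83, 84
Q1 (25th %ile) = 47.2500
Q3 (75th %ile) = 80.7500
IQR = 80.7500 - 47.2500 = 33.5000

IQR = 33.5000


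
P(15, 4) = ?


P(15,4) = 15!/11!
= 1307674368000/39916800
= 32760

P(15,4) = 32760


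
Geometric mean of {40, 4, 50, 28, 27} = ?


Product = 40 × 4 × 50 × 28 × 27 = 6048000
GM = 6048000^(1/5) = 22.7155

GM = 22.7155


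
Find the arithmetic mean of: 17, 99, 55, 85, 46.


Sum = 17 + 99 + 55 + 85 + 46 = 302
n = 5
Mean = 302/5 = 60.4000

Mean = 60.4000


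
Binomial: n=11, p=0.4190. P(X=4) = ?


C(11,4) = 330
p^4 = 0.030822
(1-p)^7 = 0.022348
P = 330 * 0.030822 * 0.022348 = 0.2273

P(X=4) = 0.2273


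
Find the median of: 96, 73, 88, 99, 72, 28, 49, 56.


Sorted: 28, 49, 56, 72, 73, 88, 96, 99
n = 8 (even)
Middle values: 72 and 73
Median = (72+73)/2 = 72.5000

Median = 72.5000


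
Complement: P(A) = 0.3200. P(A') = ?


P(not A) = 1 - 0.3200 = 0.6800

P(not A) = 0.6800


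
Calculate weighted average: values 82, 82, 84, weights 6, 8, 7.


Numerator = 82*6 + 82*8 + 84*7 = 1736
Denominator = 6 + 8 + 7 = 21
WM = 1736/21 = 82.6667

WM = 82.6667


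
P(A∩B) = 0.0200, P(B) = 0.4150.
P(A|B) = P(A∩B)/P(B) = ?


P(A|B) = 0.0200/0.4150 = 0.0482

P(A|B) = 0.0482


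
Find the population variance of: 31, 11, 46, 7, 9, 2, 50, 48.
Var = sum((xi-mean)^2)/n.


Mean = 25.5000
Squared deviations: 30.2500, 210.2500, 420.2500, 342.2500, 272.2500, 552.2500, 600.2500, 506.2500
Sum = 2934.0000
Variance = 2934.0000/8 = 366.7500

Variance = 366.7500


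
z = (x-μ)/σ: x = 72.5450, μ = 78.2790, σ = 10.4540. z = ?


z = (72.5450 - 78.2790)/10.4540
= -5.7340/10.4540
= -0.5485

z = -0.5485


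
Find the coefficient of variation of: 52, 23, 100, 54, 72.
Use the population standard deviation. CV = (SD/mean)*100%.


Mean = 60.2000
SD = 25.3488
CV = (25.3488/60.2000)*100 = 42.1076%

CV = 42.1076%


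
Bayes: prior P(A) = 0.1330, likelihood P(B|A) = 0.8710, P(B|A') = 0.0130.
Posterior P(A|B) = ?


P(B) = P(B|A)*P(A) + P(B|A')*P(A')
= 0.8710*0.1330 + 0.0130*0.8670
= 0.115843 + 0.011271 = 0.127114
P(A|B) = 0.115843/0.127114 = 0.9113

P(A|B) = 0.9113


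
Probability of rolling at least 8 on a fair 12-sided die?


Favorable outcomes (roll ≥ 8): 5
Total outcomes = 12
P = 5/12 = 0.4167

P = 0.4167


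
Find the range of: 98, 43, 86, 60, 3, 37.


Max = 98, Min = 3
Range = 98 - 3 = 95

Range = 95


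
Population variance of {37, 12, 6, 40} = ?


Mean = 23.7500
Squared deviations: 175.5625, 138.0625, 315.0625, 264.0625
Sum = 892.7500
Variance = 892.7500/4 = 223.1875

Variance = 223.1875


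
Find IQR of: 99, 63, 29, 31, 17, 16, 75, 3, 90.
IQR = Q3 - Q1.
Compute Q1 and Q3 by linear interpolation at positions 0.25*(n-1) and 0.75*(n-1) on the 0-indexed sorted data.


Sorted: 3, 16, 17, 29, 31, 63, 75, 90, 99
Q1 (25th %ile) = 17.0000
Q3 (75th %ile) = 75.0000
IQR = 75.0000 - 17.0000 = 58.0000

IQR = 58.0000


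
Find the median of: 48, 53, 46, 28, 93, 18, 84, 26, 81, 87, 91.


Sorted: 18, 26, 28, 46, 48, 53, 81, 84, 87, 91, 93
n = 11 (odd)
Middle value = 53

Median = 53


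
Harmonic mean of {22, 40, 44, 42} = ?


Sum of reciprocals = 1/22 + 1/40 + 1/44 + 1/42 = 0.116991
HM = 4/0.116991 = 34.1906

HM = 34.1906


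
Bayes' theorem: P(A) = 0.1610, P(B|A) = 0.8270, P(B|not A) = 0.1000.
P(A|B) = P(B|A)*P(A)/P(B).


P(B) = P(B|A)*P(A) + P(B|A')*P(A')
= 0.8270*0.1610 + 0.1000*0.8390
= 0.133147 + 0.083900 = 0.217047
P(A|B) = 0.133147/0.217047 = 0.6134

P(A|B) = 0.6134


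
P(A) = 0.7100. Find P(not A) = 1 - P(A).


P(not A) = 1 - 0.7100 = 0.2900

P(not A) = 0.2900


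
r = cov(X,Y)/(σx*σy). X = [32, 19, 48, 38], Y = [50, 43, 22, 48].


Mean X = 34.2500, Mean Y = 40.7500
SD X = 10.497023, SD Y = 11.121488
Cov = -71.437500
r = -71.437500/(10.497023*11.121488) = -0.6119

r = -0.6119
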